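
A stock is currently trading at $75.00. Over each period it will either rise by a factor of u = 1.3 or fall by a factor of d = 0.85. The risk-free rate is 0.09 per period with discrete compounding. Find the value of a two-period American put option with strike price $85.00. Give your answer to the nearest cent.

$10.00

Risk-neutral probability p = (1 + 0.09 − 0.85)/(1.3 − 0.85) = 0.2400/0.4500 = 0.5333
Terminal stock prices: S_uu = 126.8, S_ud = 82.88, S_dd = 54.19
Terminal payoffs (K − S): max(-41.75, 0) = 0, max(2.125, 0) = 2.125, max(30.81, 0) = 30.81
Node u (S = 97.5): continuation = 1/1.09·[0.5333·0.0000 + 0.4667·2.1250] = 0.9098; exercise value = 0.0000 ≤ continuation, so V_u = 0.9098
Node d (S = 63.75): continuation = 1/1.09·[0.5333·2.1250 + 0.4667·30.8125] = 14.2317; exercise value = 21.2500 > continuation, so V_d = 21.2500 (exercise)
Node 0 (S = 75): continuation = 1/1.09·[0.5333·0.9098 + 0.4667·21.2500] = 9.5430; exercise value = 10.0000 > continuation, so V_0 = 10.0000 (exercise)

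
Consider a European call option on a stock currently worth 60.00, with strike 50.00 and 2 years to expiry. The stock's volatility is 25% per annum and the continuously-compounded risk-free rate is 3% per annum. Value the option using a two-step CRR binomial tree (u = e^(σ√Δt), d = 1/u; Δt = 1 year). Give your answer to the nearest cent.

CRR parameters: u = e^(σ√Δt) = e^(0.25·√1) = 1.2840, d = 1/u = 0.7788
Per-period rate: rΔt = 0.03·1 = 0.03, so R = e^0.03 = 1.0305
Risk-neutral probability p = (e^0.03 − 0.7788)/(1.2840 − 0.7788) = 0.2517/0.5052 = 0.4981
Terminal stock prices: S_uu = 98.92, S_ud = 60, S_dd = 36.39
Terminal payoffs (S − K): max(48.92, 0) = 48.92, max(10, 0) = 10, max(-13.61, 0) = 0
Node u (S = 77.04): V_u = e^(−0.03)·[0.4981·48.9233 + 0.5019·10.0000] = 28.5192
Node d (S = 46.73): V_d = e^(−0.03)·[0.4981·10.0000 + 0.5019·0.0000] = 4.8338
Node 0 (S = 60): V_0 = e^(−0.03)·[0.4981·28.5192 + 0.5019·4.8338] = 16.1401

16.14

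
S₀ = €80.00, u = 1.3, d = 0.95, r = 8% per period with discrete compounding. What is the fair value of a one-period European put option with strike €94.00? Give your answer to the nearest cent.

Risk-neutral probability p = (1 + 0.08 − 0.95)/(1.3 − 0.95) = 0.1300/0.3500 = 0.3714
Terminal stock prices: S_u = 104, S_d = 76
Terminal payoffs (K − S): max(-10, 0) = 0, max(18, 0) = 18
Node 0 (S = 80): V_0 = 1/1.08·[0.3714·0.0000 + 0.6286·18.0000] = 10.4762

€10.48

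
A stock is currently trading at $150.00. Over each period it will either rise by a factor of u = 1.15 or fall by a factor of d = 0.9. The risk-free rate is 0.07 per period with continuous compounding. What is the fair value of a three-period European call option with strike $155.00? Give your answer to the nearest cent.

$27.92

Risk-neutral probability p = (e^0.07 − 0.9)/(1.15 − 0.9) = 0.1725/0.2500 = 0.6900
Terminal stock prices: S_uuu = 228.1, S_uud = 178.5, S_udd = 139.7, S_ddd = 109.4
Terminal payoffs (S − K): max(73.13, 0) = 73.13, max(23.54, 0) = 23.54, max(-15.27, 0) = 0, max(-45.65, 0) = 0
Node uu (S = 198.4): V_uu = e^(−0.07)·[0.6900·73.1312 + 0.3100·23.5375] = 53.8540
Node ud (S = 155.2): V_ud = e^(−0.07)·[0.6900·23.5375 + 0.3100·0.0000] = 15.1436
Node dd (S = 121.5): V_dd = e^(−0.07)·[0.6900·0.0000 + 0.3100·0.0000] = 0.0000
Node u (S = 172.5): V_u = e^(−0.07)·[0.6900·53.8540 + 0.3100·15.1436] = 39.0254
Node d (S = 135): V_d = e^(−0.07)·[0.6900·15.1436 + 0.3100·0.0000] = 9.7431
Node 0 (S = 150): V_0 = e^(−0.07)·[0.6900·39.0254 + 0.3100·9.7431] = 27.9241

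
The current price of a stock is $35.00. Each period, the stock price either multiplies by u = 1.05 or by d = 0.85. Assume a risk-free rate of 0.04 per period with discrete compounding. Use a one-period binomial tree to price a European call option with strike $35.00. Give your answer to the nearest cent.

Risk-neutral probability p = (1 + 0.04 − 0.85)/(1.05 − 0.85) = 0.1900/0.2000 = 0.9500
Terminal stock prices: S_u = 36.75, S_d = 29.75
Terminal payoffs (S − K): max(1.75, 0) = 1.75, max(-5.25, 0) = 0
Node 0 (S = 35): V_0 = 1/1.04·[0.9500·1.7500 + 0.0500·0.0000] = 1.5986

$1.60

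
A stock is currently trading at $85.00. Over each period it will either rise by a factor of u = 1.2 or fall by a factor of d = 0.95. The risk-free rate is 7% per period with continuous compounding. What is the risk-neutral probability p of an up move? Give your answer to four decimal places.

Risk-neutral probability p = (e^0.07 − 0.95)/(1.2 − 0.95) = 0.1225/0.2500 = 0.4900

p = 0.4900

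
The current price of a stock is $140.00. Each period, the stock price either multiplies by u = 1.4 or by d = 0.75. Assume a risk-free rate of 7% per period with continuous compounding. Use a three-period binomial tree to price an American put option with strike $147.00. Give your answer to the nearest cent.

$23.48

Risk-neutral probability p = (e^0.07 − 0.75)/(1.4 − 0.75) = 0.3225/0.6500 = 0.4962
Terminal stock prices: S_uuu = 384.2, S_uud = 205.8, S_udd = 110.2, S_ddd = 59.06
Terminal payoffs (K − S): max(-237.2, 0) = 0, max(-58.8, 0) = 0, max(36.75, 0) = 36.75, max(87.94, 0) = 87.94
Node uu (S = 274.4): continuation = e^(−0.07)·[0.4962·0.0000 + 0.5038·0.0000] = 0.0000; exercise value = 0.0000 ≤ continuation, so V_uu = 0.0000
Node ud (S = 147): continuation = e^(−0.07)·[0.4962·0.0000 + 0.5038·36.7500] = 17.2641; exercise value = 0.0000 ≤ continuation, so V_ud = 17.2641
Node dd (S = 78.75): continuation = e^(−0.07)·[0.4962·36.7500 + 0.5038·87.9375] = 58.3119; exercise value = 68.2500 > continuation, so V_dd = 68.2500 (exercise)
Node u (S = 196): continuation = e^(−0.07)·[0.4962·0.0000 + 0.5038·17.2641] = 8.1102; exercise value = 0.0000 ≤ continuation, so V_u = 8.1102
Node d (S = 105): continuation = e^(−0.07)·[0.4962·17.2641 + 0.5038·68.2500] = 40.0487; exercise value = 42.0000 > continuation, so V_d = 42.0000 (exercise)
Node 0 (S = 140): continuation = e^(−0.07)·[0.4962·8.1102 + 0.5038·42.0000] = 23.4823; exercise value = 7.0000 ≤ continuation, so V_0 = 23.4823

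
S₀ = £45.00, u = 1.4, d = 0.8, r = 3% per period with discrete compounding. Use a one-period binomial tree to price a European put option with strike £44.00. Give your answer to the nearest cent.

Risk-neutral probability p = (1 + 0.03 − 0.8)/(1.4 − 0.8) = 0.2300/0.6000 = 0.3833
Terminal stock prices: S_u = 63, S_d = 36
Terminal payoffs (K − S): max(-19, 0) = 0, max(8, 0) = 8
Node 0 (S = 45): V_0 = 1/1.03·[0.3833·0.0000 + 0.6167·8.0000] = 4.7896

£4.79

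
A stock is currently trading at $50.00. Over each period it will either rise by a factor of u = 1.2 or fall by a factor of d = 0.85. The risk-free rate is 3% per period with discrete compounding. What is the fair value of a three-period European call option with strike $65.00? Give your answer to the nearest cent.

Risk-neutral probability p = (1 + 0.03 − 0.85)/(1.2 − 0.85) = 0.1800/0.3500 = 0.5143
Terminal stock prices: S_uuu = 86.4, S_uud = 61.2, S_udd = 43.35, S_ddd = 30.71
Terminal payoffs (S − K): max(21.4, 0) = 21.4, max(-3.8, 0) = 0, max(-21.65, 0) = 0, max(-34.29, 0) = 0
Node uu (S = 72): V_uu = 1/1.03·[0.5143·21.4000 + 0.4857·0.0000] = 10.6852
Node ud (S = 51): V_ud = 1/1.03·[0.5143·0.0000 + 0.4857·0.0000] = 0.0000
Node dd (S = 36.12): V_dd = 1/1.03·[0.5143·0.0000 + 0.4857·0.0000] = 0.0000
Node u (S = 60): V_u = 1/1.03·[0.5143·10.6852 + 0.4857·0.0000] = 5.3352
Node d (S = 42.5): V_d = 1/1.03·[0.5143·0.0000 + 0.4857·0.0000] = 0.0000
Node 0 (S = 50): V_0 = 1/1.03·[0.5143·5.3352 + 0.4857·0.0000] = 2.6639

$2.66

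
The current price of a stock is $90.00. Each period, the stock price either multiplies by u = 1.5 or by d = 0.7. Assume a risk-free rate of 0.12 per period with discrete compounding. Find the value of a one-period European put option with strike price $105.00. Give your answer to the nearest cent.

$17.81

Risk-neutral probability p = (1 + 0.12 − 0.7)/(1.5 − 0.7) = 0.4200/0.8000 = 0.5250
Terminal stock prices: S_u = 135, S_d = 63
Terminal payoffs (K − S): max(-30, 0) = 0, max(42, 0) = 42
Node 0 (S = 90): V_0 = 1/1.12·[0.5250·0.0000 + 0.4750·42.0000] = 17.8125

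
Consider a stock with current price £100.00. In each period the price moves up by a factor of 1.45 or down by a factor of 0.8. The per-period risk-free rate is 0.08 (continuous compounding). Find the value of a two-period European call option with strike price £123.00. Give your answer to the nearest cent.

£14.12

Risk-neutral probability p = (e^0.08 − 0.8)/(1.45 − 0.8) = 0.2833/0.6500 = 0.4358
Terminal stock prices: S_uu = 210.2, S_ud = 116, S_dd = 64
Terminal payoffs (S − K): max(87.25, 0) = 87.25, max(-7, 0) = 0, max(-59, 0) = 0
Node u (S = 145): V_u = e^(−0.08)·[0.4358·87.2500 + 0.5642·0.0000] = 35.1023
Node d (S = 80): V_d = e^(−0.08)·[0.4358·0.0000 + 0.5642·0.0000] = 0.0000
Node 0 (S = 100): V_0 = e^(−0.08)·[0.4358·35.1023 + 0.5642·0.0000] = 14.1223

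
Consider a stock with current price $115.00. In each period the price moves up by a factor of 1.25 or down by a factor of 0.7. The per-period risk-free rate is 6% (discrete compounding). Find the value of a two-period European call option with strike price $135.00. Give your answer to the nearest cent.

$17.04

Risk-neutral probability p = (1 + 0.06 − 0.7)/(1.25 − 0.7) = 0.3600/0.5500 = 0.6545
Terminal stock prices: S_uu = 179.7, S_ud = 100.6, S_dd = 56.35
Terminal payoffs (S − K): max(44.69, 0) = 44.69, max(-34.38, 0) = 0, max(-78.65, 0) = 0
Node u (S = 143.8): V_u = 1/1.06·[0.6545·44.6875 + 0.3455·0.0000] = 27.5943
Node d (S = 80.5): V_d = 1/1.06·[0.6545·0.0000 + 0.3455·0.0000] = 0.0000
Node 0 (S = 115): V_0 = 1/1.06·[0.6545·27.5943 + 0.3455·0.0000] = 17.0394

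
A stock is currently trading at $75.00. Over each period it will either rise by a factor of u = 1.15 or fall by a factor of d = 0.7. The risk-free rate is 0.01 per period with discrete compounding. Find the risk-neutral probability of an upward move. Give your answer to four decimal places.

Risk-neutral probability p = (1 + 0.01 − 0.7)/(1.15 − 0.7) = 0.3100/0.4500 = 0.6889

p = 0.6889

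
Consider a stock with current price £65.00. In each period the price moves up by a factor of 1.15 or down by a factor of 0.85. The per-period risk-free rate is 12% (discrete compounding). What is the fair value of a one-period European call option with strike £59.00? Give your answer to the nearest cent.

Risk-neutral probability p = (1 + 0.12 − 0.85)/(1.15 − 0.85) = 0.2700/0.3000 = 0.9000
Terminal stock prices: S_u = 74.75, S_d = 55.25
Terminal payoffs (S − K): max(15.75, 0) = 15.75, max(-3.75, 0) = 0
Node 0 (S = 65): V_0 = 1/1.12·[0.9000·15.7500 + 0.1000·0.0000] = 12.6563

£12.66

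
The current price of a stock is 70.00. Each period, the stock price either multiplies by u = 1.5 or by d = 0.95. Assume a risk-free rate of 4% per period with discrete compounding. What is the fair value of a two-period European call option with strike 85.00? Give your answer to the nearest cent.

Risk-neutral probability p = (1 + 0.04 − 0.95)/(1.5 − 0.95) = 0.0900/0.5500 = 0.1636
Terminal stock prices: S_uu = 157.5, S_ud = 99.75, S_dd = 63.17
Terminal payoffs (S − K): max(72.5, 0) = 72.5, max(14.75, 0) = 14.75, max(-21.83, 0) = 0
Node u (S = 105): V_u = 1/1.04·[0.1636·72.5000 + 0.8364·14.7500] = 23.2692
Node d (S = 66.5): V_d = 1/1.04·[0.1636·14.7500 + 0.8364·0.0000] = 2.3208
Node 0 (S = 70): V_0 = 1/1.04·[0.1636·23.2692 + 0.8364·2.3208] = 5.5276

5.53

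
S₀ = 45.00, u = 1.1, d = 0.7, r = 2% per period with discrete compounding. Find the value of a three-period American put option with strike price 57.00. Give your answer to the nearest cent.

Risk-neutral probability p = (1 + 0.02 − 0.7)/(1.1 − 0.7) = 0.3200/0.4000 = 0.8000
Terminal stock prices: S_uuu = 59.9, S_uud = 38.12, S_udd = 24.25, S_ddd = 15.43
Terminal payoffs (K − S): max(-2.895, 0) = 0, max(18.88, 0) = 18.88, max(32.75, 0) = 32.75, max(41.57, 0) = 41.57
Node uu (S = 54.45): continuation = 1/1.02·[0.8000·0.0000 + 0.2000·18.8850] = 3.7029; exercise value = 2.5500 ≤ continuation, so V_uu = 3.7029
Node ud (S = 34.65): continuation = 1/1.02·[0.8000·18.8850 + 0.2000·32.7450] = 21.2324; exercise value = 22.3500 > continuation, so V_ud = 22.3500 (exercise)
Node dd (S = 22.05): continuation = 1/1.02·[0.8000·32.7450 + 0.2000·41.5650] = 33.8324; exercise value = 34.9500 > continuation, so V_dd = 34.9500 (exercise)
Node u (S = 49.5): continuation = 1/1.02·[0.8000·3.7029 + 0.2000·22.3500] = 7.2866; exercise value = 7.5000 > continuation, so V_u = 7.5000 (exercise)
Node d (S = 31.5): continuation = 1/1.02·[0.8000·22.3500 + 0.2000·34.9500] = 24.3824; exercise value = 25.5000 > continuation, so V_d = 25.5000 (exercise)
Node 0 (S = 45): continuation = 1/1.02·[0.8000·7.5000 + 0.2000·25.5000] = 10.8824; exercise value = 12.0000 > continuation, so V_0 = 12.0000 (exercise)

12.00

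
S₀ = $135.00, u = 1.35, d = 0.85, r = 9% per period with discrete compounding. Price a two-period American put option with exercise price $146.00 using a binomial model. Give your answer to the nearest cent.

Risk-neutral probability p = (1 + 0.09 − 0.85)/(1.35 − 0.85) = 0.2400/0.5000 = 0.4800
Terminal stock prices: S_uu = 246, S_ud = 154.9, S_dd = 97.54
Terminal payoffs (K − S): max(-100, 0) = 0, max(-8.912, 0) = 0, max(48.46, 0) = 48.46
Node u (S = 182.2): continuation = 1/1.09·[0.4800·0.0000 + 0.5200·0.0000] = 0.0000; exercise value = 0.0000 ≤ continuation, so V_u = 0.0000
Node d (S = 114.8): continuation = 1/1.09·[0.4800·0.0000 + 0.5200·48.4625] = 23.1197; exercise value = 31.2500 > continuation, so V_d = 31.2500 (exercise)
Node 0 (S = 135): continuation = 1/1.09·[0.4800·0.0000 + 0.5200·31.2500] = 14.9083; exercise value = 11.0000 ≤ continuation, so V_0 = 14.9083

$14.91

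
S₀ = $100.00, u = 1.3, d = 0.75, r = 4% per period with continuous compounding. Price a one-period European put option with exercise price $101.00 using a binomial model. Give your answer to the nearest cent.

Risk-neutral probability p = (e^0.04 − 0.75)/(1.3 − 0.75) = 0.2908/0.5500 = 0.5287
Terminal stock prices: S_u = 130, S_d = 75
Terminal payoffs (K − S): max(-29, 0) = 0, max(26, 0) = 26
Node 0 (S = 100): V_0 = e^(−0.04)·[0.5287·0.0000 + 0.4713·26.0000] = 11.7722

$11.77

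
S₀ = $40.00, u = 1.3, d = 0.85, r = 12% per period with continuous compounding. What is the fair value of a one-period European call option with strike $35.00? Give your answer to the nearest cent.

$9.30

Risk-neutral probability p = (e^0.12 − 0.85)/(1.3 − 0.85) = 0.2775/0.4500 = 0.6167
Terminal stock prices: S_u = 52, S_d = 34
Terminal payoffs (S − K): max(17, 0) = 17, max(-1, 0) = 0
Node 0 (S = 40): V_0 = e^(−0.12)·[0.6167·17.0000 + 0.3833·0.0000] = 9.2978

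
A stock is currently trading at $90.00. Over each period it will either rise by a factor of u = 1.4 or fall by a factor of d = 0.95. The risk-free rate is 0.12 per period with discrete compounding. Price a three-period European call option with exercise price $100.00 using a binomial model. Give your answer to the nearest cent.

Risk-neutral probability p = (1 + 0.12 − 0.95)/(1.4 − 0.95) = 0.1700/0.4500 = 0.3778
Terminal stock prices: S_uuu = 247, S_uud = 167.6, S_udd = 113.7, S_ddd = 77.16
Terminal payoffs (S − K): max(147, 0) = 147, max(67.58, 0) = 67.58, max(13.71, 0) = 13.71, max(-22.84, 0) = 0
Node uu (S = 176.4): V_uu = 1/1.12·[0.3778·146.9600 + 0.6222·67.5800] = 87.1143
Node ud (S = 119.7): V_ud = 1/1.12·[0.3778·67.5800 + 0.6222·13.7150] = 30.4143
Node dd (S = 81.22): V_dd = 1/1.12·[0.3778·13.7150 + 0.6222·0.0000] = 4.6261
Node u (S = 126): V_u = 1/1.12·[0.3778·87.1143 + 0.6222·30.4143] = 46.2806
Node d (S = 85.5): V_d = 1/1.12·[0.3778·30.4143 + 0.6222·4.6261] = 12.8288
Node 0 (S = 90): V_0 = 1/1.12·[0.3778·46.2806 + 0.6222·12.8288] = 22.7377

$22.74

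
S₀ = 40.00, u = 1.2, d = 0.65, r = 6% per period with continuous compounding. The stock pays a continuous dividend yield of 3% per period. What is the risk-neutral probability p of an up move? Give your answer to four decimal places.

Per-period risk-free factor R = e^0.06 = 1.0618; dividend-adjusted growth = e^(0.06−0.03) = 1.0305.
Risk-neutral probability p = (1.0305 − 0.65)/(1.2 − 0.65) = 0.3805/0.5500 = 0.6917

p = 0.6917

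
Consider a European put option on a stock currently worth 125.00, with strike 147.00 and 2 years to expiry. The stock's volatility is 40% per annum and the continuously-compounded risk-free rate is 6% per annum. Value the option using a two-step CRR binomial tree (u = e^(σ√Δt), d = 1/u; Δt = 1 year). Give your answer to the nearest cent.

CRR parameters: u = e^(σ√Δt) = e^(0.4·√1) = 1.4918, d = 1/u = 0.6703
Per-period rate: rΔt = 0.06·1 = 0.06, so R = e^0.06 = 1.0618
Risk-neutral probability p = (e^0.06 − 0.6703)/(1.4918 − 0.6703) = 0.3915/0.8215 = 0.4766
Terminal stock prices: S_uu = 278.2, S_ud = 125, S_dd = 56.17
Terminal payoffs (K − S): max(-131.2, 0) = 0, max(22, 0) = 22, max(90.83, 0) = 90.83
Node u (S = 186.5): V_u = e^(−0.06)·[0.4766·0.0000 + 0.5234·22.0000] = 10.8445
Node d (S = 83.79): V_d = e^(−0.06)·[0.4766·22.0000 + 0.5234·90.8339] = 54.6494
Node 0 (S = 125): V_0 = e^(−0.06)·[0.4766·10.8445 + 0.5234·54.6494] = 31.8059

31.81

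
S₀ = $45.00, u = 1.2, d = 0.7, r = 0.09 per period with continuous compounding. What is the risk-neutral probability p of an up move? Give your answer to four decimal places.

p = 0.7883

Risk-neutral probability p = (e^0.09 − 0.7)/(1.2 − 0.7) = 0.3942/0.5000 = 0.7883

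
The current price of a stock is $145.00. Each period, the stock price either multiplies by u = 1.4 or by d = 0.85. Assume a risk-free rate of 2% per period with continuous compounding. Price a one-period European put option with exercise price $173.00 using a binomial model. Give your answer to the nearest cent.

Risk-neutral probability p = (e^0.02 − 0.85)/(1.4 − 0.85) = 0.1702/0.5500 = 0.3095
Terminal stock prices: S_u = 203, S_d = 123.2
Terminal payoffs (K − S): max(-30, 0) = 0, max(49.75, 0) = 49.75
Node 0 (S = 145): V_0 = e^(−0.02)·[0.3095·0.0000 + 0.6905·49.7500] = 33.6743

$33.67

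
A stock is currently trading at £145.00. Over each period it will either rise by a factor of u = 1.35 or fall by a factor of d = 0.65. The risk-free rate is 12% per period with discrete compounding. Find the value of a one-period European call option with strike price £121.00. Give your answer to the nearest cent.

£44.81

Risk-neutral probability p = (1 + 0.12 − 0.65)/(1.35 − 0.65) = 0.4700/0.7000 = 0.6714
Terminal stock prices: S_u = 195.8, S_d = 94.25
Terminal payoffs (S − K): max(74.75, 0) = 74.75, max(-26.75, 0) = 0
Node 0 (S = 145): V_0 = 1/1.12·[0.6714·74.7500 + 0.3286·0.0000] = 44.8119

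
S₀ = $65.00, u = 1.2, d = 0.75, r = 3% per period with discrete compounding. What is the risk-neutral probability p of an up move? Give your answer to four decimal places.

p = 0.6222

Risk-neutral probability p = (1 + 0.03 − 0.75)/(1.2 − 0.75) = 0.2800/0.4500 = 0.6222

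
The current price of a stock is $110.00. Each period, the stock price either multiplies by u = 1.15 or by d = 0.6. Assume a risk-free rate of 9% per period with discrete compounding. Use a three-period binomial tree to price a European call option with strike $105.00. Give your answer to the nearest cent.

$34.02

Risk-neutral probability p = (1 + 0.09 − 0.6)/(1.15 − 0.6) = 0.4900/0.5500 = 0.8909
Terminal stock prices: S_uuu = 167.3, S_uud = 87.28, S_udd = 45.54, S_ddd = 23.76
Terminal payoffs (S − K): max(62.3, 0) = 62.3, max(-17.72, 0) = 0, max(-59.46, 0) = 0, max(-81.24, 0) = 0
Node uu (S = 145.5): V_uu = 1/1.09·[0.8909·62.2962 + 0.1091·0.0000] = 50.9177
Node ud (S = 75.9): V_ud = 1/1.09·[0.8909·0.0000 + 0.1091·0.0000] = 0.0000
Node dd (S = 39.6): V_dd = 1/1.09·[0.8909·0.0000 + 0.1091·0.0000] = 0.0000
Node u (S = 126.5): V_u = 1/1.09·[0.8909·50.9177 + 0.1091·0.0000] = 41.6175
Node d (S = 66): V_d = 1/1.09·[0.8909·0.0000 + 0.1091·0.0000] = 0.0000
Node 0 (S = 110): V_0 = 1/1.09·[0.8909·41.6175 + 0.1091·0.0000] = 34.0159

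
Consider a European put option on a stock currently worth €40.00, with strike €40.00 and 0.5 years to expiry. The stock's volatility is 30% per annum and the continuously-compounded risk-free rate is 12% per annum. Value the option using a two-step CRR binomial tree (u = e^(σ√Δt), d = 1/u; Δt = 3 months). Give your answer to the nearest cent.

€1.86

CRR parameters: u = e^(σ√Δt) = e^(0.3·√0.25) = 1.1618, d = 1/u = 0.8607
Per-period rate: rΔt = 0.12·0.25 = 0.03, so R = e^0.03 = 1.0305
Risk-neutral probability p = (e^0.03 − 0.8607)/(1.1618 − 0.8607) = 0.1697/0.3011 = 0.5637
Terminal stock prices: S_uu = 53.99, S_ud = 40, S_dd = 29.63
Terminal payoffs (K − S): max(-13.99, 0) = 0, max(0, 0) = 0, max(10.37, 0) = 10.37
Node u (S = 46.47): V_u = e^(−0.03)·[0.5637·0.0000 + 0.4363·0.0000] = 0.0000
Node d (S = 34.43): V_d = e^(−0.03)·[0.5637·0.0000 + 0.4363·10.3673] = 4.3895
Node 0 (S = 40): V_0 = e^(−0.03)·[0.5637·0.0000 + 0.4363·4.3895] = 1.8585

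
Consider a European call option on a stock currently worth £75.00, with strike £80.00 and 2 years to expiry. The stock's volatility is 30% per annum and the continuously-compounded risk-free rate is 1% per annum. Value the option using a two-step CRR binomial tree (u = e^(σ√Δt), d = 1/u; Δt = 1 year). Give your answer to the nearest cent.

CRR parameters: u = e^(σ√Δt) = e^(0.3·√1) = 1.3499, d = 1/u = 0.7408
Per-period rate: rΔt = 0.01·1 = 0.01, so R = e^0.01 = 1.0101
Risk-neutral probability p = (e^0.01 − 0.7408)/(1.3499 − 0.7408) = 0.2692/0.6090 = 0.4421
Terminal stock prices: S_uu = 136.7, S_ud = 75, S_dd = 41.16
Terminal payoffs (S − K): max(56.66, 0) = 56.66, max(-5, 0) = 0, max(-38.84, 0) = 0
Node u (S = 101.2): V_u = e^(−0.01)·[0.4421·56.6589 + 0.5579·0.0000] = 24.7974
Node d (S = 55.56): V_d = e^(−0.01)·[0.4421·0.0000 + 0.5579·0.0000] = 0.0000
Node 0 (S = 75): V_0 = e^(−0.01)·[0.4421·24.7974 + 0.5579·0.0000] = 10.8528

£10.85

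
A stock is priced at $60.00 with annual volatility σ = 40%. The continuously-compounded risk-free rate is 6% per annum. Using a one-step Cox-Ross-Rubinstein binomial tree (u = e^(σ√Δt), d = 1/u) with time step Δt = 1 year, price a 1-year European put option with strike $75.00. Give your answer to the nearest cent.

$17.14

CRR parameters: u = e^(σ√Δt) = e^(0.4·√1) = 1.4918, d = 1/u = 0.6703
Per-period rate: rΔt = 0.06·1 = 0.06, so R = e^0.06 = 1.0618
Risk-neutral probability p = (e^0.06 − 0.6703)/(1.4918 − 0.6703) = 0.3915/0.8215 = 0.4766
Terminal stock prices: S_u = 89.51, S_d = 40.22
Terminal payoffs (K − S): max(-14.51, 0) = 0, max(34.78, 0) = 34.78
Node 0 (S = 60): V_0 = e^(−0.06)·[0.4766·0.0000 + 0.5234·34.7808] = 17.1446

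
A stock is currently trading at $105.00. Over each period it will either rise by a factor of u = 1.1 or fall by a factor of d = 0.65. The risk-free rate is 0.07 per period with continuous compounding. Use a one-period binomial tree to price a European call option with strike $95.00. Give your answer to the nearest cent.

$17.95

Risk-neutral probability p = (e^0.07 − 0.65)/(1.1 − 0.65) = 0.4225/0.4500 = 0.9389
Terminal stock prices: S_u = 115.5, S_d = 68.25
Terminal payoffs (S − K): max(20.5, 0) = 20.5, max(-26.75, 0) = 0
Node 0 (S = 105): V_0 = e^(−0.07)·[0.9389·20.5000 + 0.0611·0.0000] = 17.9463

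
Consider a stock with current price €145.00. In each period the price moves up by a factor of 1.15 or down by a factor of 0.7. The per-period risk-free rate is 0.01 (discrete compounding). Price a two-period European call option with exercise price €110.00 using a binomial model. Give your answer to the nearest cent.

€40.86

Risk-neutral probability p = (1 + 0.01 − 0.7)/(1.15 − 0.7) = 0.3100/0.4500 = 0.6889
Terminal stock prices: S_uu = 191.8, S_ud = 116.7, S_dd = 71.05
Terminal payoffs (S − K): max(81.76, 0) = 81.76, max(6.725, 0) = 6.725, max(-38.95, 0) = 0
Node u (S = 166.8): V_u = 1/1.01·[0.6889·81.7625 + 0.3111·6.7250] = 57.8391
Node d (S = 101.5): V_d = 1/1.01·[0.6889·6.7250 + 0.3111·0.0000] = 4.5869
Node 0 (S = 145): V_0 = 1/1.01·[0.6889·57.8391 + 0.3111·4.5869] = 40.8631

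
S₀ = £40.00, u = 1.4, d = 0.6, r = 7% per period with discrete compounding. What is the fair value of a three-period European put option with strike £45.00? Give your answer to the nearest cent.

Risk-neutral probability p = (1 + 0.07 − 0.6)/(1.4 − 0.6) = 0.4700/0.8000 = 0.5875
Terminal stock prices: S_uuu = 109.8, S_uud = 47.04, S_udd = 20.16, S_ddd = 8.64
Terminal payoffs (K − S): max(-64.76, 0) = 0, max(-2.04, 0) = 0, max(24.84, 0) = 24.84, max(36.36, 0) = 36.36
Node uu (S = 78.4): V_uu = 1/1.07·[0.5875·0.0000 + 0.4125·0.0000] = 0.0000
Node ud (S = 33.6): V_ud = 1/1.07·[0.5875·0.0000 + 0.4125·24.8400] = 9.5762
Node dd (S = 14.4): V_dd = 1/1.07·[0.5875·24.8400 + 0.4125·36.3600] = 27.6561
Node u (S = 56): V_u = 1/1.07·[0.5875·0.0000 + 0.4125·9.5762] = 3.6917
Node d (S = 24): V_d = 1/1.07·[0.5875·9.5762 + 0.4125·27.6561] = 15.9197
Node 0 (S = 40): V_0 = 1/1.07·[0.5875·3.6917 + 0.4125·15.9197] = 8.1643

£8.16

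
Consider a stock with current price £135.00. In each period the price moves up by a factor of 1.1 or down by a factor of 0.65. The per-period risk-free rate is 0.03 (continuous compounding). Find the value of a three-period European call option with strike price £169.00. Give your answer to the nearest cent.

£5.90

Risk-neutral probability p = (e^0.03 − 0.65)/(1.1 − 0.65) = 0.3805/0.4500 = 0.8455
Terminal stock prices: S_uuu = 179.7, S_uud = 106.2, S_udd = 62.74, S_ddd = 37.07
Terminal payoffs (S − K): max(10.69, 0) = 10.69, max(-62.82, 0) = 0, max(-106.3, 0) = 0, max(-131.9, 0) = 0
Node uu (S = 163.4): V_uu = e^(−0.03)·[0.8455·10.6850 + 0.1545·0.0000] = 8.7667
Node ud (S = 96.53): V_ud = e^(−0.03)·[0.8455·0.0000 + 0.1545·0.0000] = 0.0000
Node dd (S = 57.04): V_dd = e^(−0.03)·[0.8455·0.0000 + 0.1545·0.0000] = 0.0000
Node u (S = 148.5): V_u = e^(−0.03)·[0.8455·8.7667 + 0.1545·0.0000] = 7.1928
Node d (S = 87.75): V_d = e^(−0.03)·[0.8455·0.0000 + 0.1545·0.0000] = 0.0000
Node 0 (S = 135): V_0 = e^(−0.03)·[0.8455·7.1928 + 0.1545·0.0000] = 5.9015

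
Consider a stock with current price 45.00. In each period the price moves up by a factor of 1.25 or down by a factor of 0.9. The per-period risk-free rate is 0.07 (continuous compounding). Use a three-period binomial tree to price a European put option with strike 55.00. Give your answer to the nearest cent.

5.26

Risk-neutral probability p = (e^0.07 − 0.9)/(1.25 − 0.9) = 0.1725/0.3500 = 0.4929
Terminal stock prices: S_uuu = 87.89, S_uud = 63.28, S_udd = 45.56, S_ddd = 32.81
Terminal payoffs (K − S): max(-32.89, 0) = 0, max(-8.281, 0) = 0, max(9.438, 0) = 9.438, max(22.19, 0) = 22.19
Node uu (S = 70.31): V_uu = e^(−0.07)·[0.4929·0.0000 + 0.5071·0.0000] = 0.0000
Node ud (S = 50.62): V_ud = e^(−0.07)·[0.4929·0.0000 + 0.5071·9.4375] = 4.4624
Node dd (S = 36.45): V_dd = e^(−0.07)·[0.4929·9.4375 + 0.5071·22.1950] = 14.8317
Node u (S = 56.25): V_u = e^(−0.07)·[0.4929·0.0000 + 0.5071·4.4624] = 2.1100
Node d (S = 40.5): V_d = e^(−0.07)·[0.4929·4.4624 + 0.5071·14.8317] = 9.0637
Node 0 (S = 45): V_0 = e^(−0.07)·[0.4929·2.1100 + 0.5071·9.0637] = 5.2553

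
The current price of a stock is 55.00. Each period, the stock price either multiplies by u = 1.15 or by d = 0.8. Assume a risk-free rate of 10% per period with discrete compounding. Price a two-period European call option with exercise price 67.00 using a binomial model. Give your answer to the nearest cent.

3.48

Risk-neutral probability p = (1 + 0.1 − 0.8)/(1.15 − 0.8) = 0.3000/0.3500 = 0.8571
Terminal stock prices: S_uu = 72.74, S_ud = 50.6, S_dd = 35.2
Terminal payoffs (S − K): max(5.737, 0) = 5.737, max(-16.4, 0) = 0, max(-31.8, 0) = 0
Node u (S = 63.25): V_u = 1/1.1·[0.8571·5.7375 + 0.1429·0.0000] = 4.4708
Node d (S = 44): V_d = 1/1.1·[0.8571·0.0000 + 0.1429·0.0000] = 0.0000
Node 0 (S = 55): V_0 = 1/1.1·[0.8571·4.4708 + 0.1429·0.0000] = 3.4837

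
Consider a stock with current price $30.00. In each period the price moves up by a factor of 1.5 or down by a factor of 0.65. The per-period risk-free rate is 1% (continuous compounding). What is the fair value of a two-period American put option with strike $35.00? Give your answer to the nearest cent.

Risk-neutral probability p = (e^0.01 − 0.65)/(1.5 − 0.65) = 0.3601/0.8500 = 0.4236
Terminal stock prices: S_uu = 67.5, S_ud = 29.25, S_dd = 12.68
Terminal payoffs (K − S): max(-32.5, 0) = 0, max(5.75, 0) = 5.75, max(22.32, 0) = 22.32
Node u (S = 45): continuation = e^(−0.01)·[0.4236·0.0000 + 0.5764·5.7500] = 3.2814; exercise value = 0.0000 ≤ continuation, so V_u = 3.2814
Node d (S = 19.5): continuation = e^(−0.01)·[0.4236·5.7500 + 0.5764·22.3250] = 15.1517; exercise value = 15.5000 > continuation, so V_d = 15.5000 (exercise)
Node 0 (S = 30): continuation = e^(−0.01)·[0.4236·3.2814 + 0.5764·15.5000] = 10.2216; exercise value = 5.0000 ≤ continuation, so V_0 = 10.2216

$10.22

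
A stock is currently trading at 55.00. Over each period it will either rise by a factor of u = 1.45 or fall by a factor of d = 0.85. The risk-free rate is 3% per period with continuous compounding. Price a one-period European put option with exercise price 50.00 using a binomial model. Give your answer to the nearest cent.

2.21

Risk-neutral probability p = (e^0.03 − 0.85)/(1.45 − 0.85) = 0.1805/0.6000 = 0.3008
Terminal stock prices: S_u = 79.75, S_d = 46.75
Terminal payoffs (K − S): max(-29.75, 0) = 0, max(3.25, 0) = 3.25
Node 0 (S = 55): V_0 = e^(−0.03)·[0.3008·0.0000 + 0.6992·3.2500] = 2.2054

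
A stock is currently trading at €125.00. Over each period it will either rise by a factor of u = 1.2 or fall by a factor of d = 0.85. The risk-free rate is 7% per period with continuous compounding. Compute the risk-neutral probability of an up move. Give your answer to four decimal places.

p = 0.6357

Risk-neutral probability p = (e^0.07 − 0.85)/(1.2 − 0.85) = 0.2225/0.3500 = 0.6357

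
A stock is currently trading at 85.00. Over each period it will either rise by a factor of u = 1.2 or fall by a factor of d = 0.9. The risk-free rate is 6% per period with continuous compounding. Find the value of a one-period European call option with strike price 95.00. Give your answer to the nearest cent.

Risk-neutral probability p = (e^0.06 − 0.9)/(1.2 − 0.9) = 0.1618/0.3000 = 0.5395
Terminal stock prices: S_u = 102, S_d = 76.5
Terminal payoffs (S − K): max(7, 0) = 7, max(-18.5, 0) = 0
Node 0 (S = 85): V_0 = e^(−0.06)·[0.5395·7.0000 + 0.4605·0.0000] = 3.5563

3.56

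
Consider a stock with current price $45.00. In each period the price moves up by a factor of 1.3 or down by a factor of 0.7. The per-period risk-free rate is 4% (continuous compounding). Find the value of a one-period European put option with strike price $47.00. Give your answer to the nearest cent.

$6.43

Risk-neutral probability p = (e^0.04 − 0.7)/(1.3 − 0.7) = 0.3408/0.6000 = 0.5680
Terminal stock prices: S_u = 58.5, S_d = 31.5
Terminal payoffs (K − S): max(-11.5, 0) = 0, max(15.5, 0) = 15.5
Node 0 (S = 45): V_0 = e^(−0.04)·[0.5680·0.0000 + 0.4320·15.5000] = 6.4332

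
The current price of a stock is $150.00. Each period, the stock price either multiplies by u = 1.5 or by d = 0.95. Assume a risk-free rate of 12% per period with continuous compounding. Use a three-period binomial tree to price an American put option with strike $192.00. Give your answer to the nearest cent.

Risk-neutral probability p = (e^0.12 − 0.95)/(1.5 − 0.95) = 0.1775/0.5500 = 0.3227
Terminal stock prices: S_uuu = 506.2, S_uud = 320.6, S_udd = 203.1, S_ddd = 128.6
Terminal payoffs (K − S): max(-314.2, 0) = 0, max(-128.6, 0) = 0, max(-11.06, 0) = 0, max(63.39, 0) = 63.39
Node uu (S = 337.5): continuation = e^(−0.12)·[0.3227·0.0000 + 0.6773·0.0000] = 0.0000; exercise value = 0.0000 ≤ continuation, so V_uu = 0.0000
Node ud (S = 213.8): continuation = e^(−0.12)·[0.3227·0.0000 + 0.6773·0.0000] = 0.0000; exercise value = 0.0000 ≤ continuation, so V_ud = 0.0000
Node dd (S = 135.4): continuation = e^(−0.12)·[0.3227·0.0000 + 0.6773·63.3938] = 38.0801; exercise value = 56.6250 > continuation, so V_dd = 56.6250 (exercise)
Node u (S = 225): continuation = e^(−0.12)·[0.3227·0.0000 + 0.6773·0.0000] = 0.0000; exercise value = 0.0000 ≤ continuation, so V_u = 0.0000
Node d (S = 142.5): continuation = e^(−0.12)·[0.3227·0.0000 + 0.6773·56.6250] = 34.0142; exercise value = 49.5000 > continuation, so V_d = 49.5000 (exercise)
Node 0 (S = 150): continuation = e^(−0.12)·[0.3227·0.0000 + 0.6773·49.5000] = 29.7343; exercise value = 42.0000 > continuation, so V_0 = 42.0000 (exercise)

$42.00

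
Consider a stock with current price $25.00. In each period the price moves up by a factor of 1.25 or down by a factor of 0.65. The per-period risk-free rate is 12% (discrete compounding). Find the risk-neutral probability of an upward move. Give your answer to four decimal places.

Risk-neutral probability p = (1 + 0.12 − 0.65)/(1.25 − 0.65) = 0.4700/0.6000 = 0.7833

p = 0.7833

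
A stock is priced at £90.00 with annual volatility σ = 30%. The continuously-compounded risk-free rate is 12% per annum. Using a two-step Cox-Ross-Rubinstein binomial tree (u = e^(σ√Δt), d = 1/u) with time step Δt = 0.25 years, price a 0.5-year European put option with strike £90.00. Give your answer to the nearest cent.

CRR parameters: u = e^(σ√Δt) = e^(0.3·√0.25) = 1.1618, d = 1/u = 0.8607
Per-period rate: rΔt = 0.12·0.25 = 0.03, so R = e^0.03 = 1.0305
Risk-neutral probability p = (e^0.03 − 0.8607)/(1.1618 − 0.8607) = 0.1697/0.3011 = 0.5637
Terminal stock prices: S_uu = 121.5, S_ud = 90, S_dd = 66.67
Terminal payoffs (K − S): max(-31.49, 0) = 0, max(0, 0) = 0, max(23.33, 0) = 23.33
Node u (S = 104.6): V_u = e^(−0.03)·[0.5637·0.0000 + 0.4363·0.0000] = 0.0000
Node d (S = 77.46): V_d = e^(−0.03)·[0.5637·0.0000 + 0.4363·23.3264] = 9.8764
Node 0 (S = 90): V_0 = e^(−0.03)·[0.5637·0.0000 + 0.4363·9.8764] = 4.1817

£4.18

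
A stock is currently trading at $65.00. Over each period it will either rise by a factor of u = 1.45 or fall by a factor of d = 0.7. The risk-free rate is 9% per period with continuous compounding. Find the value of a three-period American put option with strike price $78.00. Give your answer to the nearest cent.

$16.97

Risk-neutral probability p = (e^0.09 − 0.7)/(1.45 − 0.7) = 0.3942/0.7500 = 0.5256
Terminal stock prices: S_uuu = 198.2, S_uud = 95.66, S_udd = 46.18, S_ddd = 22.29
Terminal payoffs (K − S): max(-120.2, 0) = 0, max(-17.66, 0) = 0, max(31.82, 0) = 31.82, max(55.71, 0) = 55.71
Node uu (S = 136.7): continuation = e^(−0.09)·[0.5256·0.0000 + 0.4744·0.0000] = 0.0000; exercise value = 0.0000 ≤ continuation, so V_uu = 0.0000
Node ud (S = 65.97): continuation = e^(−0.09)·[0.5256·0.0000 + 0.4744·31.8175] = 13.7961; exercise value = 12.0250 ≤ continuation, so V_ud = 13.7961
Node dd (S = 31.85): continuation = e^(−0.09)·[0.5256·31.8175 + 0.4744·55.7050] = 39.4366; exercise value = 46.1500 > continuation, so V_dd = 46.1500 (exercise)
Node u (S = 94.25): continuation = e^(−0.09)·[0.5256·0.0000 + 0.4744·13.7961] = 5.9820; exercise value = 0.0000 ≤ continuation, so V_u = 5.9820
Node d (S = 45.5): continuation = e^(−0.09)·[0.5256·13.7961 + 0.4744·46.1500] = 26.6373; exercise value = 32.5000 > continuation, so V_d = 32.5000 (exercise)
Node 0 (S = 65): continuation = e^(−0.09)·[0.5256·5.9820 + 0.4744·32.5000] = 16.9653; exercise value = 13.0000 ≤ continuation, so V_0 = 16.9653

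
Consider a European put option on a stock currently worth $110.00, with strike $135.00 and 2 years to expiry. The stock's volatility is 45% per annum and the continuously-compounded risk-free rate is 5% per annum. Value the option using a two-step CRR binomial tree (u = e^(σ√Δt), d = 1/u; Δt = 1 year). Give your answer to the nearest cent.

$36.38

CRR parameters: u = e^(σ√Δt) = e^(0.45·√1) = 1.5683, d = 1/u = 0.6376
Per-period rate: rΔt = 0.05·1 = 0.05, so R = e^0.05 = 1.0513
Risk-neutral probability p = (e^0.05 − 0.6376)/(1.5683 − 0.6376) = 0.4136/0.9307 = 0.4445
Terminal stock prices: S_uu = 270.6, S_ud = 110, S_dd = 44.72
Terminal payoffs (K − S): max(-135.6, 0) = 0, max(25, 0) = 25, max(90.28, 0) = 90.28
Node u (S = 172.5): V_u = e^(−0.05)·[0.4445·0.0000 + 0.5555·25.0000] = 13.2114
Node d (S = 70.14): V_d = e^(−0.05)·[0.4445·25.0000 + 0.5555·90.2773] = 58.2769
Node 0 (S = 110): V_0 = e^(−0.05)·[0.4445·13.2114 + 0.5555·58.2769] = 36.3821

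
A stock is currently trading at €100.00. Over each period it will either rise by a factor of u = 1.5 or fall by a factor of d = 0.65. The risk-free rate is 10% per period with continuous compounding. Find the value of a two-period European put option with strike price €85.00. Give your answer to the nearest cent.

€7.55

Risk-neutral probability p = (e^0.1 − 0.65)/(1.5 − 0.65) = 0.4552/0.8500 = 0.5355
Terminal stock prices: S_uu = 225, S_ud = 97.5, S_dd = 42.25
Terminal payoffs (K − S): max(-140, 0) = 0, max(-12.5, 0) = 0, max(42.75, 0) = 42.75
Node u (S = 150): V_u = e^(−0.1)·[0.5355·0.0000 + 0.4645·0.0000] = 0.0000
Node d (S = 65): V_d = e^(−0.1)·[0.5355·0.0000 + 0.4645·42.7500] = 17.9679
Node 0 (S = 100): V_0 = e^(−0.1)·[0.5355·0.0000 + 0.4645·17.9679] = 7.5519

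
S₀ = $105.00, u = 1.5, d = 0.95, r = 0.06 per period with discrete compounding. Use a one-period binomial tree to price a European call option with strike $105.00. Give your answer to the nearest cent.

Risk-neutral probability p = (1 + 0.06 − 0.95)/(1.5 − 0.95) = 0.1100/0.5500 = 0.2000
Terminal stock prices: S_u = 157.5, S_d = 99.75
Terminal payoffs (S − K): max(52.5, 0) = 52.5, max(-5.25, 0) = 0
Node 0 (S = 105): V_0 = 1/1.06·[0.2000·52.5000 + 0.8000·0.0000] = 9.9057

$9.91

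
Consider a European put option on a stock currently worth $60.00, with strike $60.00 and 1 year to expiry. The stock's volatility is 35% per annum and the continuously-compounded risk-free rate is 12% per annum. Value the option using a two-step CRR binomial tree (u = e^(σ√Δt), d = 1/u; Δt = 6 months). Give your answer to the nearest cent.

CRR parameters: u = e^(σ√Δt) = e^(0.35·√0.5) = 1.2808, d = 1/u = 0.7808
Per-period rate: rΔt = 0.12·0.5 = 0.06, so R = e^0.06 = 1.0618
Risk-neutral probability p = (e^0.06 − 0.7808)/(1.2808 − 0.7808) = 0.2811/0.5000 = 0.5621
Terminal stock prices: S_uu = 98.43, S_ud = 60, S_dd = 36.58
Terminal payoffs (K − S): max(-38.43, 0) = 0, max(0, 0) = 0, max(23.42, 0) = 23.42
Node u (S = 76.85): V_u = e^(−0.06)·[0.5621·0.0000 + 0.4379·0.0000] = 0.0000
Node d (S = 46.85): V_d = e^(−0.06)·[0.5621·0.0000 + 0.4379·23.4248] = 9.6603
Node 0 (S = 60): V_0 = e^(−0.06)·[0.5621·0.0000 + 0.4379·9.6603] = 3.9838

$3.98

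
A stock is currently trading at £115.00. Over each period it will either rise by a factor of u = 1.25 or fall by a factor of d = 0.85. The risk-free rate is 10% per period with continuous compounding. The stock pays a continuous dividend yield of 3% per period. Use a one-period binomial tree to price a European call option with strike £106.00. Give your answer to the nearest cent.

£19.00

Per-period risk-free factor R = e^0.1 = 1.1052; dividend-adjusted growth = e^(0.1−0.03) = 1.0725.
Risk-neutral probability p = (1.0725 − 0.85)/(1.25 − 0.85) = 0.2225/0.4000 = 0.5563
Terminal stock prices: S_u = 143.8, S_d = 97.75
Terminal payoffs (S − K): max(37.75, 0) = 37.75, max(-8.25, 0) = 0
Node 0 (S = 115): V_0 = e^(−0.1)·[0.5563·37.7500 + 0.4437·0.0000] = 19.0009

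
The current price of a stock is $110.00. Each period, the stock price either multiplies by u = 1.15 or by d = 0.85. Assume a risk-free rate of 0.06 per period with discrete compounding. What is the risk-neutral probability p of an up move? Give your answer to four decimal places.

Risk-neutral probability p = (1 + 0.06 − 0.85)/(1.15 − 0.85) = 0.2100/0.3000 = 0.7000

p = 0.7000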